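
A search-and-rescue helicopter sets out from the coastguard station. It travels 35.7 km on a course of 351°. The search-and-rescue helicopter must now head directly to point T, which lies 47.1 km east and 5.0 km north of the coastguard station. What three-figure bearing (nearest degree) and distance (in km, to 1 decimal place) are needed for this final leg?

Leg 1 (351°, 35.7 km): east 35.7 sin 351° = -5.58, north 35.7 cos 351° = 35.26
Current position: (-5.58, 35.26). Target: (47.1, 5.0). Remaining: Δeast = 52.68, Δnorth = -30.26.
Bearing = atan2(52.68, -30.26) mod 360° = 119.87°; distance = √((52.68)² + (-30.26)²) = 60.757 km.

120°, 60.8 km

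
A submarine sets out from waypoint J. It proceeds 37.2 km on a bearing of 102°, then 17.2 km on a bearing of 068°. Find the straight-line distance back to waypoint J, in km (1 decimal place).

52.4 km

Leg 1 (102°, 37.2 km): east 37.2 sin 102° = 36.39, north 37.2 cos 102° = -7.73
Leg 2 (068°, 17.2 km): east 17.2 sin 68° = 15.95, north 17.2 cos 68° = 6.44
Net: 52.33 east, -1.29 north. Distance = √((52.33)² + (-1.29)²) = 52.351 km.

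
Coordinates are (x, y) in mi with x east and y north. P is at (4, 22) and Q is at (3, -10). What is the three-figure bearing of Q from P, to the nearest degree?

Δeast = 3 − 4 = -1.00; Δnorth = -10 − 22 = -32.00.
Bearing = atan2(Δeast, Δnorth) mod 360° = 181.79° ≈ 182°.

182°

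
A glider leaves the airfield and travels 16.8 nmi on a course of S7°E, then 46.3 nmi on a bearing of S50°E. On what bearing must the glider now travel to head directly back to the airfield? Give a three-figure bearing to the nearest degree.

321°

Leg 1 (S7°E, 16.8 nmi): east 16.8 sin 173° = 2.05, north 16.8 cos 173° = -16.67
Leg 2 (S50°E, 46.3 nmi): east 46.3 sin 130° = 35.47, north 46.3 cos 130° = -29.76
Net displacement: 37.52 east, -46.44 north. Direction back to start is (-37.52, 46.44): bearing = atan2(-37.52, 46.44) mod 360° = 321.07° ≈ 321°.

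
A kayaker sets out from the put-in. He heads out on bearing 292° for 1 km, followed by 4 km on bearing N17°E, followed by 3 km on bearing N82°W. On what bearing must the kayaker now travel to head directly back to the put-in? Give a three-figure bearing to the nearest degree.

Leg 1 (292°, 1 km): east 1 sin 292° = -0.93, north 1 cos 292° = 0.37
Leg 2 (N17°E, 4 km): east 4 sin 17° = 1.17, north 4 cos 17° = 3.83
Leg 3 (N82°W, 3 km): east 3 sin 278° = -2.97, north 3 cos 278° = 0.42
Net displacement: -2.73 east, 4.62 north. Direction back to start is (2.73, -4.62): bearing = atan2(2.73, -4.62) mod 360° = 149.42° ≈ 149°.

149°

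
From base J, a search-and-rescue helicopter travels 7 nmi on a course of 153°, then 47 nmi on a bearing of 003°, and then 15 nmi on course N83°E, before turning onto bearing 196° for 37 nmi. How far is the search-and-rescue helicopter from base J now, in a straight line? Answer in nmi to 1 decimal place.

12.5 nmi

Leg 1 (153°, 7 nmi): east 7 sin 153° = 3.18, north 7 cos 153° = -6.24
Leg 2 (003°, 47 nmi): east 47 sin 3° = 2.46, north 47 cos 3° = 46.94
Leg 3 (N83°E, 15 nmi): east 15 sin 83° = 14.89, north 15 cos 83° = 1.83
Leg 4 (196°, 37 nmi): east 37 sin 196° = -10.20, north 37 cos 196° = -35.57
Net: 10.33 east, 6.96 north. Distance = √((10.33)² + (6.96)²) = 12.454 nmi.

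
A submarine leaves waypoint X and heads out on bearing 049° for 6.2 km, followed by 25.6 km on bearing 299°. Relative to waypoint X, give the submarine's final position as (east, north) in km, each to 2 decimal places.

(-17.71, 16.48)

Leg 1 (049°, 6.2 km): east 6.2 sin 49° = 4.68, north 6.2 cos 49° = 4.07
Leg 2 (299°, 25.6 km): east 25.6 sin 299° = -22.39, north 25.6 cos 299° = 12.41
Summing: -17.71 km east, 16.48 km north → (-17.71, 16.48).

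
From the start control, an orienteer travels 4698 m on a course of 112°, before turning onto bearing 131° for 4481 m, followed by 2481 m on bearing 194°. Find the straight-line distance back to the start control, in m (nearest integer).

10072 m

Leg 1 (112°, 4698 m): east 4698 sin 112° = 4355.91, north 4698 cos 112° = -1759.90
Leg 2 (131°, 4481 m): east 4481 sin 131° = 3381.85, north 4481 cos 131° = -2939.80
Leg 3 (194°, 2481 m): east 2481 sin 194° = -600.21, north 2481 cos 194° = -2407.30
Net: 7137.56 east, -7107.01 north. Distance = √((7137.56)² + (-7107.01)²) = 10072.449 m.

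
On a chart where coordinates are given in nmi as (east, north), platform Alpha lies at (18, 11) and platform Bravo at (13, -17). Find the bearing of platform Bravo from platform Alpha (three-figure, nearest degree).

Δeast = 13 − 18 = -5.00; Δnorth = -17 − 11 = -28.00.
Bearing = atan2(Δeast, Δnorth) mod 360° = 190.12° ≈ 190°.

190°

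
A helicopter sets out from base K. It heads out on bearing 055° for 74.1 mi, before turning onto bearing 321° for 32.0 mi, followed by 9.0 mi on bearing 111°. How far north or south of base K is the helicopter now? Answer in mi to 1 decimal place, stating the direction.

64.1 mi north

Leg 1 (055°, 74.1 mi): east 74.1 sin 55° = 60.70, north 74.1 cos 55° = 42.50
Leg 2 (321°, 32.0 mi): east 32.0 sin 321° = -20.14, north 32.0 cos 321° = 24.87
Leg 3 (111°, 9.0 mi): east 9.0 sin 111° = 8.40, north 9.0 cos 111° = -3.23
Net north component: 64.15 mi.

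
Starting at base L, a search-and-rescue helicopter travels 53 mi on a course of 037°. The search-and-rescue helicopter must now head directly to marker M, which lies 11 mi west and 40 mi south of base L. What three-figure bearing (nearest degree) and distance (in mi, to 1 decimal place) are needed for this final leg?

208°, 92.8 mi

Leg 1 (037°, 53 mi): east 53 sin 37° = 31.90, north 53 cos 37° = 42.33
Current position: (31.90, 42.33). Target: (-11, -40). Remaining: Δeast = -42.90, Δnorth = -82.33.
Bearing = atan2(-42.90, -82.33) mod 360° = 207.52°; distance = √((-42.90)² + (-82.33)²) = 92.833 mi.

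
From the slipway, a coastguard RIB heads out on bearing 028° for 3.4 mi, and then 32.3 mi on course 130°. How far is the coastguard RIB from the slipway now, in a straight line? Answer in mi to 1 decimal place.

Leg 1 (028°, 3.4 mi): east 3.4 sin 28° = 1.60, north 3.4 cos 28° = 3.00
Leg 2 (130°, 32.3 mi): east 32.3 sin 130° = 24.74, north 32.3 cos 130° = -20.76
Net: 26.34 east, -17.76 north. Distance = √((26.34)² + (-17.76)²) = 31.768 mi.

31.8 mi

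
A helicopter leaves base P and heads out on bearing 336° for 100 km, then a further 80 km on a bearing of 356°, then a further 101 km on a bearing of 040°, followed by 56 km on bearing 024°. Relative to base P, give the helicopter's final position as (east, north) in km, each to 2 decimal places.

(41.44, 299.69)

Leg 1 (336°, 100 km): east 100 sin 336° = -40.67, north 100 cos 336° = 91.35
Leg 2 (356°, 80 km): east 80 sin 356° = -5.58, north 80 cos 356° = 79.81
Leg 3 (040°, 101 km): east 101 sin 40° = 64.92, north 101 cos 40° = 77.37
Leg 4 (024°, 56 km): east 56 sin 24° = 22.78, north 56 cos 24° = 51.16
Summing: 41.44 km east, 299.69 km north → (41.44, 299.69).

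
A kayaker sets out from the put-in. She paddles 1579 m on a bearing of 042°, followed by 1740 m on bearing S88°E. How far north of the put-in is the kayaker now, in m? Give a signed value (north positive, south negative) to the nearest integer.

1113 m

Leg 1 (042°, 1579 m): east 1579 sin 42° = 1056.56, north 1579 cos 42° = 1173.43
Leg 2 (S88°E, 1740 m): east 1740 sin 92° = 1738.94, north 1740 cos 92° = -60.73
Net north component: 1112.70 m.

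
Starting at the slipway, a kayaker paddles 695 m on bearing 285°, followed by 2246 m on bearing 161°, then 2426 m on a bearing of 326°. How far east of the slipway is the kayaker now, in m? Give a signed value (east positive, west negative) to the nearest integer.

-1297 m

Leg 1 (285°, 695 m): east 695 sin 285° = -671.32, north 695 cos 285° = 179.88
Leg 2 (161°, 2246 m): east 2246 sin 161° = 731.23, north 2246 cos 161° = -2123.63
Leg 3 (326°, 2426 m): east 2426 sin 326° = -1356.60, north 2426 cos 326° = 2011.25
Net east component: -1296.69 m.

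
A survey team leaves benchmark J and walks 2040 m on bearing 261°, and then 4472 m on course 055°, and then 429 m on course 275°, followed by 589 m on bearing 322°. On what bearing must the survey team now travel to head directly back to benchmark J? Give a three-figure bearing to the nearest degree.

Leg 1 (261°, 2040 m): east 2040 sin 261° = -2014.88, north 2040 cos 261° = -319.13
Leg 2 (055°, 4472 m): east 4472 sin 55° = 3663.25, north 4472 cos 55° = 2565.03
Leg 3 (275°, 429 m): east 429 sin 275° = -427.37, north 429 cos 275° = 37.39
Leg 4 (322°, 589 m): east 589 sin 322° = -362.62, north 589 cos 322° = 464.14
Net displacement: 858.37 east, 2747.44 north. Direction back to start is (-858.37, -2747.44): bearing = atan2(-858.37, -2747.44) mod 360° = 197.35° ≈ 197°.

197°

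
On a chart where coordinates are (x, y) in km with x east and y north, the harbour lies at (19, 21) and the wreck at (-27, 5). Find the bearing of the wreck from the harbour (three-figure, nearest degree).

251°

Δeast = -27 − 19 = -46.00; Δnorth = 5 − 21 = -16.00.
Bearing = atan2(Δeast, Δnorth) mod 360° = 250.82° ≈ 251°.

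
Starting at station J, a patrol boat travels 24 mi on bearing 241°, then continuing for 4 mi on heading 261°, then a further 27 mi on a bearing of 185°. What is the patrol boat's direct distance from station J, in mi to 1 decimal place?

47.7 mi

Leg 1 (241°, 24 mi): east 24 sin 241° = -20.99, north 24 cos 241° = -11.64
Leg 2 (261°, 4 mi): east 4 sin 261° = -3.95, north 4 cos 261° = -0.63
Leg 3 (185°, 27 mi): east 27 sin 185° = -2.35, north 27 cos 185° = -26.90
Net: -27.29 east, -39.16 north. Distance = √((-27.29)² + (-39.16)²) = 47.732 mi.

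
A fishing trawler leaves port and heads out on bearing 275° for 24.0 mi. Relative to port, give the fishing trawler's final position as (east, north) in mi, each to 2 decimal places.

(-23.91, 2.09)

Leg 1 (275°, 24.0 mi): east 24.0 sin 275° = -23.91, north 24.0 cos 275° = 2.09
Summing: -23.91 mi east, 2.09 mi north → (-23.91, 2.09).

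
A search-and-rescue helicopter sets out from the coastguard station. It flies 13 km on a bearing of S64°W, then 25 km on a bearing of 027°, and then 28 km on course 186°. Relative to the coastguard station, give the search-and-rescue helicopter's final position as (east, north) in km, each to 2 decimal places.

Leg 1 (S64°W, 13 km): east 13 sin 244° = -11.68, north 13 cos 244° = -5.70
Leg 2 (027°, 25 km): east 25 sin 27° = 11.35, north 25 cos 27° = 22.28
Leg 3 (186°, 28 km): east 28 sin 186° = -2.93, north 28 cos 186° = -27.85
Summing: -3.26 km east, -11.27 km north → (-3.26, -11.27).

(-3.26, -11.27)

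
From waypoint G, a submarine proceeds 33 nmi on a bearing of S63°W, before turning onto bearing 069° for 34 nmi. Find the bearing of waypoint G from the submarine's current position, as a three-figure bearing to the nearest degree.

320°

Leg 1 (S63°W, 33 nmi): east 33 sin 243° = -29.40, north 33 cos 243° = -14.98
Leg 2 (069°, 34 nmi): east 34 sin 69° = 31.74, north 34 cos 69° = 12.18
Net displacement: 2.34 east, -2.80 north. Direction back to start is (-2.34, 2.80): bearing = atan2(-2.34, 2.80) mod 360° = 320.10° ≈ 320°.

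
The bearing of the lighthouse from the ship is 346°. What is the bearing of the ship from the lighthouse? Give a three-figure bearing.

Back-bearing = 346° − 180° = 166°.

166°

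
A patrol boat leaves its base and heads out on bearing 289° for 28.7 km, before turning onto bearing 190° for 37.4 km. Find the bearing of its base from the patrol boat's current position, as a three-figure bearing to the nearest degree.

051°

Leg 1 (289°, 28.7 km): east 28.7 sin 289° = -27.14, north 28.7 cos 289° = 9.34
Leg 2 (190°, 37.4 km): east 37.4 sin 190° = -6.49, north 37.4 cos 190° = -36.83
Net displacement: -33.63 east, -27.49 north. Direction back to start is (33.63, 27.49): bearing = atan2(33.63, 27.49) mod 360° = 50.74° ≈ 051°.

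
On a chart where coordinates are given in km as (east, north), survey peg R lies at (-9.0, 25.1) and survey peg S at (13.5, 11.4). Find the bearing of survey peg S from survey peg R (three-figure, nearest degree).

121°

Δeast = 13.5 − -9.0 = 22.50; Δnorth = 11.4 − 25.1 = -13.70.
Bearing = atan2(Δeast, Δnorth) mod 360° = 121.34° ≈ 121°.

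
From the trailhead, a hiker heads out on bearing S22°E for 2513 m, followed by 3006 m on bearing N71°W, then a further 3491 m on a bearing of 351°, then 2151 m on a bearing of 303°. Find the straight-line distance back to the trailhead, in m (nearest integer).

Leg 1 (S22°E, 2513 m): east 2513 sin 158° = 941.39, north 2513 cos 158° = -2330.01
Leg 2 (N71°W, 3006 m): east 3006 sin 289° = -2842.23, north 3006 cos 289° = 978.66
Leg 3 (351°, 3491 m): east 3491 sin 351° = -546.11, north 3491 cos 351° = 3448.02
Leg 4 (303°, 2151 m): east 2151 sin 303° = -1803.98, north 2151 cos 303° = 1171.52
Net: -4250.94 east, 3268.18 north. Distance = √((-4250.94)² + (3268.18)²) = 5362.040 m.

5362 m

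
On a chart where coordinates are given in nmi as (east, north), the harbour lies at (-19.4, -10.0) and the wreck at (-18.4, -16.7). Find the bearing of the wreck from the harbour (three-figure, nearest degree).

Δeast = -18.4 − -19.4 = 1.00; Δnorth = -16.7 − -10.0 = -6.70.
Bearing = atan2(Δeast, Δnorth) mod 360° = 171.51° ≈ 172°.

172°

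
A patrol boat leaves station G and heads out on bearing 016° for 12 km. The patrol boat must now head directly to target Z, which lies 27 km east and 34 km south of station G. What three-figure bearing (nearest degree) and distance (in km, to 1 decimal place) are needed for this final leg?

Leg 1 (016°, 12 km): east 12 sin 16° = 3.31, north 12 cos 16° = 11.54
Current position: (3.31, 11.54). Target: (27, -34). Remaining: Δeast = 23.69, Δnorth = -45.54.
Bearing = atan2(23.69, -45.54) mod 360° = 152.51°; distance = √((23.69)² + (-45.54)²) = 51.330 km.

153°, 51.3 km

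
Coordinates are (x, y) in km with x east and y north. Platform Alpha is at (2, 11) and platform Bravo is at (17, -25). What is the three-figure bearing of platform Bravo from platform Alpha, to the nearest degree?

Δeast = 17 − 2 = 15.00; Δnorth = -25 − 11 = -36.00.
Bearing = atan2(Δeast, Δnorth) mod 360° = 157.38° ≈ 157°.

157°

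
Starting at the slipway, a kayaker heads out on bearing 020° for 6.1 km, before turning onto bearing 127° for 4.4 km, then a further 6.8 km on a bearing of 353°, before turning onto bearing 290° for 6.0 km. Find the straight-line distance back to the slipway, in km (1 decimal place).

11.9 km

Leg 1 (020°, 6.1 km): east 6.1 sin 20° = 2.09, north 6.1 cos 20° = 5.73
Leg 2 (127°, 4.4 km): east 4.4 sin 127° = 3.51, north 4.4 cos 127° = -2.65
Leg 3 (353°, 6.8 km): east 6.8 sin 353° = -0.83, north 6.8 cos 353° = 6.75
Leg 4 (290°, 6.0 km): east 6.0 sin 290° = -5.64, north 6.0 cos 290° = 2.05
Net: -0.87 east, 11.89 north. Distance = √((-0.87)² + (11.89)²) = 11.917 km.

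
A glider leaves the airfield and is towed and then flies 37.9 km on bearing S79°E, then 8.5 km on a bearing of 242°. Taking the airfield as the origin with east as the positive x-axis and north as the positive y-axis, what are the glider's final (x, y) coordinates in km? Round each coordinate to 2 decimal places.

(29.70, -11.22)

Leg 1 (S79°E, 37.9 km): east 37.9 sin 101° = 37.20, north 37.9 cos 101° = -7.23
Leg 2 (242°, 8.5 km): east 8.5 sin 242° = -7.51, north 8.5 cos 242° = -3.99
Summing: 29.70 km east, -11.22 km north → (29.70, -11.22).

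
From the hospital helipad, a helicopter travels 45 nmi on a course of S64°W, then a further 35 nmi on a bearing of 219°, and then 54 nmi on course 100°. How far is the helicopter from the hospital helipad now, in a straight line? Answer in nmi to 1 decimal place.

57.1 nmi

Leg 1 (S64°W, 45 nmi): east 45 sin 244° = -40.45, north 45 cos 244° = -19.73
Leg 2 (219°, 35 nmi): east 35 sin 219° = -22.03, north 35 cos 219° = -27.20
Leg 3 (100°, 54 nmi): east 54 sin 100° = 53.18, north 54 cos 100° = -9.38
Net: -9.29 east, -56.30 north. Distance = √((-9.29)² + (-56.30)²) = 57.065 nmi.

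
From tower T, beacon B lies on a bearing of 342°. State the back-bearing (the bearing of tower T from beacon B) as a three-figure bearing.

162°

Back-bearing = 342° − 180° = 162°.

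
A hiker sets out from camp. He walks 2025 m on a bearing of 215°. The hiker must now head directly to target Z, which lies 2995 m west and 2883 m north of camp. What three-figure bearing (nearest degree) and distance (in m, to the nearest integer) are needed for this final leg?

Leg 1 (215°, 2025 m): east 2025 sin 215° = -1161.49, north 2025 cos 215° = -1658.78
Current position: (-1161.49, -1658.78). Target: (-2995, 2883). Remaining: Δeast = -1833.51, Δnorth = 4541.78.
Bearing = atan2(-1833.51, 4541.78) mod 360° = 338.02°; distance = √((-1833.51)² + (4541.78)²) = 4897.912 m.

338°, 4898 m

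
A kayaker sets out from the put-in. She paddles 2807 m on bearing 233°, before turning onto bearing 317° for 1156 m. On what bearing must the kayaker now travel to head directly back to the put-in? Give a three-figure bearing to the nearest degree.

Leg 1 (233°, 2807 m): east 2807 sin 233° = -2241.77, north 2807 cos 233° = -1689.29
Leg 2 (317°, 1156 m): east 1156 sin 317° = -788.39, north 1156 cos 317° = 845.44
Net displacement: -3030.16 east, -843.85 north. Direction back to start is (3030.16, 843.85): bearing = atan2(3030.16, 843.85) mod 360° = 74.44° ≈ 074°.

074°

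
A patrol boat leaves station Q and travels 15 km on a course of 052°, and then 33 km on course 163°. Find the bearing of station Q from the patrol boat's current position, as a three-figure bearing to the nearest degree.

Leg 1 (052°, 15 km): east 15 sin 52° = 11.82, north 15 cos 52° = 9.23
Leg 2 (163°, 33 km): east 33 sin 163° = 9.65, north 33 cos 163° = -31.56
Net displacement: 21.47 east, -22.32 north. Direction back to start is (-21.47, 22.32): bearing = atan2(-21.47, 22.32) mod 360° = 316.12° ≈ 316°.

316°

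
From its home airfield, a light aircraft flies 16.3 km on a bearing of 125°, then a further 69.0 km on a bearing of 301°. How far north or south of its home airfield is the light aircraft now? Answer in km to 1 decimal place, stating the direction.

26.2 km north

Leg 1 (125°, 16.3 km): east 16.3 sin 125° = 13.35, north 16.3 cos 125° = -9.35
Leg 2 (301°, 69.0 km): east 69.0 sin 301° = -59.14, north 69.0 cos 301° = 35.54
Net north component: 26.19 km.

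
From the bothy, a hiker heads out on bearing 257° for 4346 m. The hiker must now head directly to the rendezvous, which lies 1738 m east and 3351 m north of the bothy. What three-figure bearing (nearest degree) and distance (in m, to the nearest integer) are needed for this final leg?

Leg 1 (257°, 4346 m): east 4346 sin 257° = -4234.61, north 4346 cos 257° = -977.64
Current position: (-4234.61, -977.64). Target: (1738, 3351). Remaining: Δeast = 5972.61, Δnorth = 4328.64.
Bearing = atan2(5972.61, 4328.64) mod 360° = 54.07°; distance = √((5972.61)² + (4328.64)²) = 7376.259 m.

054°, 7376 m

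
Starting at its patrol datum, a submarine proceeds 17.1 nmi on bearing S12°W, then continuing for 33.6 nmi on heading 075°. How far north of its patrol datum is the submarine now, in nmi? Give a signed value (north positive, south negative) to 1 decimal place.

-8.0 nmi

Leg 1 (S12°W, 17.1 nmi): east 17.1 sin 192° = -3.56, north 17.1 cos 192° = -16.73
Leg 2 (075°, 33.6 nmi): east 33.6 sin 75° = 32.46, north 33.6 cos 75° = 8.70
Net north component: -8.03 nmi.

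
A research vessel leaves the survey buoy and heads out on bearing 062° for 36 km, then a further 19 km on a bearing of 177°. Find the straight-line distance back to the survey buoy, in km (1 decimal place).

Leg 1 (062°, 36 km): east 36 sin 62° = 31.79, north 36 cos 62° = 16.90
Leg 2 (177°, 19 km): east 19 sin 177° = 0.99, north 19 cos 177° = -18.97
Net: 32.78 east, -2.07 north. Distance = √((32.78)² + (-2.07)²) = 32.846 km.

32.8 km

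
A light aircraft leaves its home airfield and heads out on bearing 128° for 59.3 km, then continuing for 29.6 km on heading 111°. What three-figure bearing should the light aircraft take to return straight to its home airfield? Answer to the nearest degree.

302°

Leg 1 (128°, 59.3 km): east 59.3 sin 128° = 46.73, north 59.3 cos 128° = -36.51
Leg 2 (111°, 29.6 km): east 29.6 sin 111° = 27.63, north 29.6 cos 111° = -10.61
Net displacement: 74.36 east, -47.12 north. Direction back to start is (-74.36, 47.12): bearing = atan2(-74.36, 47.12) mod 360° = 302.36° ≈ 302°.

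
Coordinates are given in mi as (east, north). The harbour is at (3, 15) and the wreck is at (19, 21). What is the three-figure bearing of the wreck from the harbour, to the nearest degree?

069°

Δeast = 19 − 3 = 16.00; Δnorth = 21 − 15 = 6.00.
Bearing = atan2(Δeast, Δnorth) mod 360° = 69.44° ≈ 069°.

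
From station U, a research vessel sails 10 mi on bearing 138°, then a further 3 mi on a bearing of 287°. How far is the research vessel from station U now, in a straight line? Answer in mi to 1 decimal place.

7.6 mi

Leg 1 (138°, 10 mi): east 10 sin 138° = 6.69, north 10 cos 138° = -7.43
Leg 2 (287°, 3 mi): east 3 sin 287° = -2.87, north 3 cos 287° = 0.88
Net: 3.82 east, -6.55 north. Distance = √((3.82)² + (-6.55)²) = 7.587 mi.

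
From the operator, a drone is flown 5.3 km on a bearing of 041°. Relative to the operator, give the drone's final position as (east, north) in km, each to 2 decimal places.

Leg 1 (041°, 5.3 km): east 5.3 sin 41° = 3.48, north 5.3 cos 41° = 4.00
Summing: 3.48 km east, 4.00 km north → (3.48, 4.00).

(3.48, 4.00)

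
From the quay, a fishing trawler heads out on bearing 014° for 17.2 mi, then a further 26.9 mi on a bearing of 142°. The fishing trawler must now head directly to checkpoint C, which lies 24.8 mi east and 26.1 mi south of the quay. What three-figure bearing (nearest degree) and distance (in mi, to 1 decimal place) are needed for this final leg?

Leg 1 (014°, 17.2 mi): east 17.2 sin 14° = 4.16, north 17.2 cos 14° = 16.69
Leg 2 (142°, 26.9 mi): east 26.9 sin 142° = 16.56, north 26.9 cos 142° = -21.20
Current position: (20.72, -4.51). Target: (24.8, -26.1). Remaining: Δeast = 4.08, Δnorth = -21.59.
Bearing = atan2(4.08, -21.59) mod 360° = 169.31°; distance = √((4.08)² + (-21.59)²) = 21.973 mi.

169°, 22.0 mi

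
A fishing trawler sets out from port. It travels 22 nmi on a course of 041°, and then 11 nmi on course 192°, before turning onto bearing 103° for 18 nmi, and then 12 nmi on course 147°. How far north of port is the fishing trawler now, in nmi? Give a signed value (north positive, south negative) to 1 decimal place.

Leg 1 (041°, 22 nmi): east 22 sin 41° = 14.43, north 22 cos 41° = 16.60
Leg 2 (192°, 11 nmi): east 11 sin 192° = -2.29, north 11 cos 192° = -10.76
Leg 3 (103°, 18 nmi): east 18 sin 103° = 17.54, north 18 cos 103° = -4.05
Leg 4 (147°, 12 nmi): east 12 sin 147° = 6.54, north 12 cos 147° = -10.06
Net north component: -8.27 nmi.

-8.3 nmi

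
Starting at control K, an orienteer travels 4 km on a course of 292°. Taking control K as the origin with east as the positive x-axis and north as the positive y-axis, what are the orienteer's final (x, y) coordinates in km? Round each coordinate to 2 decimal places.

(-3.71, 1.50)

Leg 1 (292°, 4 km): east 4 sin 292° = -3.71, north 4 cos 292° = 1.50
Summing: -3.71 km east, 1.50 km north → (-3.71, 1.50).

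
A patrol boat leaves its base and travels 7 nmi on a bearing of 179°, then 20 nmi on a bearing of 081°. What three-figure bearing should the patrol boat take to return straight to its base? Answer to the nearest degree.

Leg 1 (179°, 7 nmi): east 7 sin 179° = 0.12, north 7 cos 179° = -7.00
Leg 2 (081°, 20 nmi): east 20 sin 81° = 19.75, north 20 cos 81° = 3.13
Net displacement: 19.88 east, -3.87 north. Direction back to start is (-19.88, 3.87): bearing = atan2(-19.88, 3.87) mod 360° = 281.02° ≈ 281°.

281°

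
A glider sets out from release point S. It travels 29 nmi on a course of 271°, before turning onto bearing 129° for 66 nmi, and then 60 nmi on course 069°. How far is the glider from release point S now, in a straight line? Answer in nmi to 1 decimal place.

80.7 nmi

Leg 1 (271°, 29 nmi): east 29 sin 271° = -29.00, north 29 cos 271° = 0.51
Leg 2 (129°, 66 nmi): east 66 sin 129° = 51.29, north 66 cos 129° = -41.54
Leg 3 (069°, 60 nmi): east 60 sin 69° = 56.01, north 60 cos 69° = 21.50
Net: 78.31 east, -19.53 north. Distance = √((78.31)² + (-19.53)²) = 80.709 nmi.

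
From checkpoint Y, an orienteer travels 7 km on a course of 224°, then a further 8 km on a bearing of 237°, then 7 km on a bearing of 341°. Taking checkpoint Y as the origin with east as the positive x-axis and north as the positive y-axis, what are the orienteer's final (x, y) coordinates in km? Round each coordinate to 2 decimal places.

Leg 1 (224°, 7 km): east 7 sin 224° = -4.86, north 7 cos 224° = -5.04
Leg 2 (237°, 8 km): east 8 sin 237° = -6.71, north 8 cos 237° = -4.36
Leg 3 (341°, 7 km): east 7 sin 341° = -2.28, north 7 cos 341° = 6.62
Summing: -13.85 km east, -2.77 km north → (-13.85, -2.77).

(-13.85, -2.77)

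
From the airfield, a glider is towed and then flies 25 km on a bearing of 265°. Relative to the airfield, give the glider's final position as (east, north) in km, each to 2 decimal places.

(-24.90, -2.18)

Leg 1 (265°, 25 km): east 25 sin 265° = -24.90, north 25 cos 265° = -2.18
Summing: -24.90 km east, -2.18 km north → (-24.90, -2.18).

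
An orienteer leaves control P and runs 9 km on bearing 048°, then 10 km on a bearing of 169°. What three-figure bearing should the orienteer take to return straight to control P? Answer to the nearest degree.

294°

Leg 1 (048°, 9 km): east 9 sin 48° = 6.69, north 9 cos 48° = 6.02
Leg 2 (169°, 10 km): east 10 sin 169° = 1.91, north 10 cos 169° = -9.82
Net displacement: 8.60 east, -3.79 north. Direction back to start is (-8.60, 3.79): bearing = atan2(-8.60, 3.79) mod 360° = 293.81° ≈ 294°.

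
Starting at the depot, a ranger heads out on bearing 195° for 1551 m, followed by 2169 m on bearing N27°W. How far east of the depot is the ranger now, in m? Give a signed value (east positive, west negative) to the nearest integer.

-1386 m

Leg 1 (195°, 1551 m): east 1551 sin 195° = -401.43, north 1551 cos 195° = -1498.15
Leg 2 (N27°W, 2169 m): east 2169 sin 333° = -984.71, north 2169 cos 333° = 1932.59
Net east component: -1386.13 m.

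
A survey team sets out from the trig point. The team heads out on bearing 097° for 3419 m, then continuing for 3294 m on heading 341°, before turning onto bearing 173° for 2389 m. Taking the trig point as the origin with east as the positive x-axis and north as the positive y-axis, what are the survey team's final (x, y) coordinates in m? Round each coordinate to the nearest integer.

Leg 1 (097°, 3419 m): east 3419 sin 97° = 3393.52, north 3419 cos 97° = -416.67
Leg 2 (341°, 3294 m): east 3294 sin 341° = -1072.42, north 3294 cos 341° = 3114.54
Leg 3 (173°, 2389 m): east 2389 sin 173° = 291.15, north 2389 cos 173° = -2371.19
Summing: 2612.24 m east, 326.67 m north → (2612, 327).

(2612, 327)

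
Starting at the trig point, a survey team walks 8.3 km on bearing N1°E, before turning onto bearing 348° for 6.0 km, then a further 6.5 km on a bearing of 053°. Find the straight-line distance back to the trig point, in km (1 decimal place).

Leg 1 (N1°E, 8.3 km): east 8.3 sin 1° = 0.14, north 8.3 cos 1° = 8.30
Leg 2 (348°, 6.0 km): east 6.0 sin 348° = -1.25, north 6.0 cos 348° = 5.87
Leg 3 (053°, 6.5 km): east 6.5 sin 53° = 5.19, north 6.5 cos 53° = 3.91
Net: 4.09 east, 18.08 north. Distance = √((4.09)² + (18.08)²) = 18.536 km.

18.5 km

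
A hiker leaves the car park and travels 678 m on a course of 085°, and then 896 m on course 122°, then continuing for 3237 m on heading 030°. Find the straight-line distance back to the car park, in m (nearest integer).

3876 m

Leg 1 (085°, 678 m): east 678 sin 85° = 675.42, north 678 cos 85° = 59.09
Leg 2 (122°, 896 m): east 896 sin 122° = 759.85, north 896 cos 122° = -474.81
Leg 3 (030°, 3237 m): east 3237 sin 30° = 1618.50, north 3237 cos 30° = 2803.32
Net: 3053.77 east, 2387.61 north. Distance = √((3053.77)² + (2387.61)²) = 3876.363 m.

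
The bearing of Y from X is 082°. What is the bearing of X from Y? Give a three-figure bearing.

Back-bearing = 082° + 180° = 262°.

262°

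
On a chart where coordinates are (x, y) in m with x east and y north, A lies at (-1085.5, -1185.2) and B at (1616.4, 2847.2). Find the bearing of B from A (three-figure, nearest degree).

034°

Δeast = 1616.4 − -1085.5 = 2701.90; Δnorth = 2847.2 − -1185.2 = 4032.40.
Bearing = atan2(Δeast, Δnorth) mod 360° = 33.82° ≈ 034°.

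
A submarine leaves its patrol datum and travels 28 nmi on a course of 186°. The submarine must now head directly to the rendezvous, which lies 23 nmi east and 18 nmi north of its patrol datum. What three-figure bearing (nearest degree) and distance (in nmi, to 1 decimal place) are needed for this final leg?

Leg 1 (186°, 28 nmi): east 28 sin 186° = -2.93, north 28 cos 186° = -27.85
Current position: (-2.93, -27.85). Target: (23, 18). Remaining: Δeast = 25.93, Δnorth = 45.85.
Bearing = atan2(25.93, 45.85) mod 360° = 29.49°; distance = √((25.93)² + (45.85)²) = 52.670 nmi.

029°, 52.7 nmi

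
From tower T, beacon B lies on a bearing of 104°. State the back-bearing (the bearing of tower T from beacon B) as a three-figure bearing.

Back-bearing = 104° + 180° = 284°.

284°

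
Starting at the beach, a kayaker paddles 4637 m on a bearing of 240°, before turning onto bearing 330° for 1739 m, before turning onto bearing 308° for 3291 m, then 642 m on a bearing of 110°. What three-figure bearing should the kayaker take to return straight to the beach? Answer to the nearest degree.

Leg 1 (240°, 4637 m): east 4637 sin 240° = -4015.76, north 4637 cos 240° = -2318.50
Leg 2 (330°, 1739 m): east 1739 sin 330° = -869.50, north 1739 cos 330° = 1506.02
Leg 3 (308°, 3291 m): east 3291 sin 308° = -2593.34, north 3291 cos 308° = 2026.14
Leg 4 (110°, 642 m): east 642 sin 110° = 603.28, north 642 cos 110° = -219.58
Net displacement: -6875.32 east, 994.08 north. Direction back to start is (6875.32, -994.08): bearing = atan2(6875.32, -994.08) mod 360° = 98.23° ≈ 098°.

098°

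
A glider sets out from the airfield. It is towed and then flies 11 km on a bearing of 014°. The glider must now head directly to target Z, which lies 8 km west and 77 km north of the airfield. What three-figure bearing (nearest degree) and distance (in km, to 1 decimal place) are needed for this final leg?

351°, 67.2 km

Leg 1 (014°, 11 km): east 11 sin 14° = 2.66, north 11 cos 14° = 10.67
Current position: (2.66, 10.67). Target: (-8, 77). Remaining: Δeast = -10.66, Δnorth = 66.33.
Bearing = atan2(-10.66, 66.33) mod 360° = 350.87°; distance = √((-10.66)² + (66.33)²) = 67.178 km.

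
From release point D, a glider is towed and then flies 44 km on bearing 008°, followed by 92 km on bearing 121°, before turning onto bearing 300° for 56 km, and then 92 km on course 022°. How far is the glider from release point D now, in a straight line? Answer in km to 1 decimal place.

Leg 1 (008°, 44 km): east 44 sin 8° = 6.12, north 44 cos 8° = 43.57
Leg 2 (121°, 92 km): east 92 sin 121° = 78.86, north 92 cos 121° = -47.38
Leg 3 (300°, 56 km): east 56 sin 300° = -48.50, north 56 cos 300° = 28.00
Leg 4 (022°, 92 km): east 92 sin 22° = 34.46, north 92 cos 22° = 85.30
Net: 70.95 east, 109.49 north. Distance = √((70.95)² + (109.49)²) = 130.467 km.

130.5 km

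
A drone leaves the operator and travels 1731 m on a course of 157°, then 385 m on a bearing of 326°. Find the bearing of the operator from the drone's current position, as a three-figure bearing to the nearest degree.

340°

Leg 1 (157°, 1731 m): east 1731 sin 157° = 676.36, north 1731 cos 157° = -1593.39
Leg 2 (326°, 385 m): east 385 sin 326° = -215.29, north 385 cos 326° = 319.18
Net displacement: 461.07 east, -1274.21 north. Direction back to start is (-461.07, 1274.21): bearing = atan2(-461.07, 1274.21) mod 360° = 340.11° ≈ 340°.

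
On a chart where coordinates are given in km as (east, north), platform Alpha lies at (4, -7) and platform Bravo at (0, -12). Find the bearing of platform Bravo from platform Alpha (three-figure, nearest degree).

Δeast = 0 − 4 = -4.00; Δnorth = -12 − -7 = -5.00.
Bearing = atan2(Δeast, Δnorth) mod 360° = 218.66° ≈ 219°.

219°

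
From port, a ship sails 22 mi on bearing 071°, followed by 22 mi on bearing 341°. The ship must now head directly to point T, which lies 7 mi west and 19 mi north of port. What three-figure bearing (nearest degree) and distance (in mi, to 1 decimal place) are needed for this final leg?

Leg 1 (071°, 22 mi): east 22 sin 71° = 20.80, north 22 cos 71° = 7.16
Leg 2 (341°, 22 mi): east 22 sin 341° = -7.16, north 22 cos 341° = 20.80
Current position: (13.64, 27.96). Target: (-7, 19). Remaining: Δeast = -20.64, Δnorth = -8.96.
Bearing = atan2(-20.64, -8.96) mod 360° = 246.52°; distance = √((-20.64)² + (-8.96)²) = 22.501 mi.

247°, 22.5 mi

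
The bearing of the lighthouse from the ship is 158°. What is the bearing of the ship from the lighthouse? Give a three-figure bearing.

338°

Back-bearing = 158° + 180° = 338°.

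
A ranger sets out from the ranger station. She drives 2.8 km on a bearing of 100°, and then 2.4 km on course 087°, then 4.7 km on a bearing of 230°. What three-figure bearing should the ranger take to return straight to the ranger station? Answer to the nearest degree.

Leg 1 (100°, 2.8 km): east 2.8 sin 100° = 2.76, north 2.8 cos 100° = -0.49
Leg 2 (087°, 2.4 km): east 2.4 sin 87° = 2.40, north 2.4 cos 87° = 0.13
Leg 3 (230°, 4.7 km): east 4.7 sin 230° = -3.60, north 4.7 cos 230° = -3.02
Net displacement: 1.55 east, -3.38 north. Direction back to start is (-1.55, 3.38): bearing = atan2(-1.55, 3.38) mod 360° = 335.32° ≈ 335°.

335°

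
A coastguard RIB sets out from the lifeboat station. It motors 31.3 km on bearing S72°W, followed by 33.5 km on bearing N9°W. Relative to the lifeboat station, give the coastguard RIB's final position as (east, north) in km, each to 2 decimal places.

Leg 1 (S72°W, 31.3 km): east 31.3 sin 252° = -29.77, north 31.3 cos 252° = -9.67
Leg 2 (N9°W, 33.5 km): east 33.5 sin 351° = -5.24, north 33.5 cos 351° = 33.09
Summing: -35.01 km east, 23.42 km north → (-35.01, 23.42).

(-35.01, 23.42)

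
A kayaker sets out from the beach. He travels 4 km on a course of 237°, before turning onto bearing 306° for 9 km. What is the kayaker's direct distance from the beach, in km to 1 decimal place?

Leg 1 (237°, 4 km): east 4 sin 237° = -3.35, north 4 cos 237° = -2.18
Leg 2 (306°, 9 km): east 9 sin 306° = -7.28, north 9 cos 306° = 5.29
Net: -10.64 east, 3.11 north. Distance = √((-10.64)² + (3.11)²) = 11.082 km.

11.1 km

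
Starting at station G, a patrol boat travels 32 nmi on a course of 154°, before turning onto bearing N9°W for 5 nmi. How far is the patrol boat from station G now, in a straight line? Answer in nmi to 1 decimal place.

27.3 nmi

Leg 1 (154°, 32 nmi): east 32 sin 154° = 14.03, north 32 cos 154° = -28.76
Leg 2 (N9°W, 5 nmi): east 5 sin 351° = -0.78, north 5 cos 351° = 4.94
Net: 13.25 east, -23.82 north. Distance = √((13.25)² + (-23.82)²) = 27.258 nmi.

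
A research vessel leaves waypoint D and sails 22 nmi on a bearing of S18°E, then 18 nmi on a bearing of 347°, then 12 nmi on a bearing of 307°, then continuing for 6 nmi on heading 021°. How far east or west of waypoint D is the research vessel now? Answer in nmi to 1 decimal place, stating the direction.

Leg 1 (S18°E, 22 nmi): east 22 sin 162° = 6.80, north 22 cos 162° = -20.92
Leg 2 (347°, 18 nmi): east 18 sin 347° = -4.05, north 18 cos 347° = 17.54
Leg 3 (307°, 12 nmi): east 12 sin 307° = -9.58, north 12 cos 307° = 7.22
Leg 4 (021°, 6 nmi): east 6 sin 21° = 2.15, north 6 cos 21° = 5.60
Net east component: -4.68 nmi.

4.7 nmi west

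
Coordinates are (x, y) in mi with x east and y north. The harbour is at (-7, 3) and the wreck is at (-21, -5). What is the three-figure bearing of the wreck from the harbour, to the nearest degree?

240°

Δeast = -21 − -7 = -14.00; Δnorth = -5 − 3 = -8.00.
Bearing = atan2(Δeast, Δnorth) mod 360° = 240.26° ≈ 240°.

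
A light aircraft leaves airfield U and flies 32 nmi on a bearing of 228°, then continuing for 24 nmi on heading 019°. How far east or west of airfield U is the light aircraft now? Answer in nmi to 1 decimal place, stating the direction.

Leg 1 (228°, 32 nmi): east 32 sin 228° = -23.78, north 32 cos 228° = -21.41
Leg 2 (019°, 24 nmi): east 24 sin 19° = 7.81, north 24 cos 19° = 22.69
Net east component: -15.97 nmi.

16.0 nmi west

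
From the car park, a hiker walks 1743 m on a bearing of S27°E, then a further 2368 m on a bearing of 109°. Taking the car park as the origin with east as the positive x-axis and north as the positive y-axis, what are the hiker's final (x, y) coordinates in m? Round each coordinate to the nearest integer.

(3030, -2324)

Leg 1 (S27°E, 1743 m): east 1743 sin 153° = 791.31, north 1743 cos 153° = -1553.02
Leg 2 (109°, 2368 m): east 2368 sin 109° = 2238.99, north 2368 cos 109° = -770.95
Summing: 3030.29 m east, -2323.97 m north → (3030, -2324).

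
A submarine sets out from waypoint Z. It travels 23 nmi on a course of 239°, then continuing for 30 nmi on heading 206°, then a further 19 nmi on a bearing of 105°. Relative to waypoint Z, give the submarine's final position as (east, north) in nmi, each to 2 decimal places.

(-14.51, -43.73)

Leg 1 (239°, 23 nmi): east 23 sin 239° = -19.71, north 23 cos 239° = -11.85
Leg 2 (206°, 30 nmi): east 30 sin 206° = -13.15, north 30 cos 206° = -26.96
Leg 3 (105°, 19 nmi): east 19 sin 105° = 18.35, north 19 cos 105° = -4.92
Summing: -14.51 nmi east, -43.73 nmi north → (-14.51, -43.73).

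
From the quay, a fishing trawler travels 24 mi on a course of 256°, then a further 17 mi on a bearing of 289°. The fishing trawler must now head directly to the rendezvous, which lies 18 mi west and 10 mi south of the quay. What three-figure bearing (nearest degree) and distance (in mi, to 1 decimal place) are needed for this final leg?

114°, 23.5 mi

Leg 1 (256°, 24 mi): east 24 sin 256° = -23.29, north 24 cos 256° = -5.81
Leg 2 (289°, 17 mi): east 17 sin 289° = -16.07, north 17 cos 289° = 5.53
Current position: (-39.36, -0.27). Target: (-18, -10). Remaining: Δeast = 21.36, Δnorth = -9.73.
Bearing = atan2(21.36, -9.73) mod 360° = 114.49°; distance = √((21.36)² + (-9.73)²) = 23.472 mi.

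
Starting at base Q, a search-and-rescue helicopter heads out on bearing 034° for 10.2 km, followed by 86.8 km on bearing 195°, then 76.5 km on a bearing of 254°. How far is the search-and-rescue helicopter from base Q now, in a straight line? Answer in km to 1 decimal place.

Leg 1 (034°, 10.2 km): east 10.2 sin 34° = 5.70, north 10.2 cos 34° = 8.46
Leg 2 (195°, 86.8 km): east 86.8 sin 195° = -22.47, north 86.8 cos 195° = -83.84
Leg 3 (254°, 76.5 km): east 76.5 sin 254° = -73.54, north 76.5 cos 254° = -21.09
Net: -90.30 east, -96.47 north. Distance = √((-90.30)² + (-96.47)²) = 132.139 km.

132.1 km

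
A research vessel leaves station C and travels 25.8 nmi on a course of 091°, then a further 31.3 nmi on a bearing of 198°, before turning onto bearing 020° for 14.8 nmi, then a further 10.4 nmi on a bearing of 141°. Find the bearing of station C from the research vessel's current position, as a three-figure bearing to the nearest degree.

311°

Leg 1 (091°, 25.8 nmi): east 25.8 sin 91° = 25.80, north 25.8 cos 91° = -0.45
Leg 2 (198°, 31.3 nmi): east 31.3 sin 198° = -9.67, north 31.3 cos 198° = -29.77
Leg 3 (020°, 14.8 nmi): east 14.8 sin 20° = 5.06, north 14.8 cos 20° = 13.91
Leg 4 (141°, 10.4 nmi): east 10.4 sin 141° = 6.54, north 10.4 cos 141° = -8.08
Net displacement: 27.73 east, -24.39 north. Direction back to start is (-27.73, 24.39): bearing = atan2(-27.73, 24.39) mod 360° = 311.34° ≈ 311°.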